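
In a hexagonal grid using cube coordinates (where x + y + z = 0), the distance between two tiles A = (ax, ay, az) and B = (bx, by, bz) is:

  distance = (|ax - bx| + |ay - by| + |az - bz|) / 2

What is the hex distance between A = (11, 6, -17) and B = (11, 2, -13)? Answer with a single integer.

|ax - bx| = |11 - 11| = 0
|ay - by| = |6 - 2| = 4
|az - bz| = |-17 - (-13)| = 4
distance = (0 + 4 + 4) / 2 = 8 / 2 = 4

Answer: 4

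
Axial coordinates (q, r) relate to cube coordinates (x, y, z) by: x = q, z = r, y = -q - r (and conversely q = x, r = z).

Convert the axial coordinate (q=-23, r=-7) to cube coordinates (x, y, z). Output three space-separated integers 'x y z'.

Answer: -23 30 -7

Derivation:
x = q = -23
z = r = -7
y = -x - z = -(-23) - (-7) = 30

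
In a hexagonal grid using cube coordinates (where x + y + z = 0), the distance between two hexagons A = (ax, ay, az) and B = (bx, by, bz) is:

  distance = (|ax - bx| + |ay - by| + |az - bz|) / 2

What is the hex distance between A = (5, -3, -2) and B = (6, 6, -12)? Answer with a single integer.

|ax - bx| = |5 - 6| = 1
|ay - by| = |-3 - 6| = 9
|az - bz| = |-2 - (-12)| = 10
distance = (1 + 9 + 10) / 2 = 20 / 2 = 10

Answer: 10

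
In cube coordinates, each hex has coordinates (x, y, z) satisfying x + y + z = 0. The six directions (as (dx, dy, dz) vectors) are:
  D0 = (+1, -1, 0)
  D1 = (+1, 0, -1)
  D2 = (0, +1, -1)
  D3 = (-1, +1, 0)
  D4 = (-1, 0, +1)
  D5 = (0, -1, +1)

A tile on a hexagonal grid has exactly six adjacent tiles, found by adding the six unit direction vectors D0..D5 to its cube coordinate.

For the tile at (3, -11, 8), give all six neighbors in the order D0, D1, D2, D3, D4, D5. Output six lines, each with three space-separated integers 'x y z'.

Answer: 4 -12 8
4 -11 7
3 -10 7
2 -10 8
2 -11 9
3 -12 9

Derivation:
Center: (3, -11, 8). Add each direction:
  D0: (3, -11, 8) + (1, -1, 0) = (4, -12, 8)
  D1: (3, -11, 8) + (1, 0, -1) = (4, -11, 7)
  D2: (3, -11, 8) + (0, 1, -1) = (3, -10, 7)
  D3: (3, -11, 8) + (-1, 1, 0) = (2, -10, 8)
  D4: (3, -11, 8) + (-1, 0, 1) = (2, -11, 9)
  D5: (3, -11, 8) + (0, -1, 1) = (3, -12, 9)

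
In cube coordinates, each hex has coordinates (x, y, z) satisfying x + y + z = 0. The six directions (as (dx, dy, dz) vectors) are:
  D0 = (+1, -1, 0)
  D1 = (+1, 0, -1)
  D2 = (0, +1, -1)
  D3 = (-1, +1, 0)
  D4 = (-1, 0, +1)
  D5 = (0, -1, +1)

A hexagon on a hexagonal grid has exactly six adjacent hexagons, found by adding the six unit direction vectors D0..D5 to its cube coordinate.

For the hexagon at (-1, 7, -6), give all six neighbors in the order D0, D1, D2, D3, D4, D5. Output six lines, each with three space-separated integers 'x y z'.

Answer: 0 6 -6
0 7 -7
-1 8 -7
-2 8 -6
-2 7 -5
-1 6 -5

Derivation:
Center: (-1, 7, -6). Add each direction:
  D0: (-1, 7, -6) + (1, -1, 0) = (0, 6, -6)
  D1: (-1, 7, -6) + (1, 0, -1) = (0, 7, -7)
  D2: (-1, 7, -6) + (0, 1, -1) = (-1, 8, -7)
  D3: (-1, 7, -6) + (-1, 1, 0) = (-2, 8, -6)
  D4: (-1, 7, -6) + (-1, 0, 1) = (-2, 7, -5)
  D5: (-1, 7, -6) + (0, -1, 1) = (-1, 6, -5)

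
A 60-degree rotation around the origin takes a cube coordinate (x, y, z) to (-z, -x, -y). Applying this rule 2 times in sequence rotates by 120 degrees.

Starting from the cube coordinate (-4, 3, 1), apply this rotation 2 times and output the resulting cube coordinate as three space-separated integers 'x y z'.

Start: (-4, 3, 1)
Step 1: (-4, 3, 1) -> (-(1), -(-4), -(3)) = (-1, 4, -3)
Step 2: (-1, 4, -3) -> (-(-3), -(-1), -(4)) = (3, 1, -4)

Answer: 3 1 -4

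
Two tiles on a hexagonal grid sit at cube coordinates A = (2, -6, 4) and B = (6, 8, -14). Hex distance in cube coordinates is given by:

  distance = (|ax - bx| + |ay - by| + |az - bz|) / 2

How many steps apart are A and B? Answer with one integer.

|ax - bx| = |2 - 6| = 4
|ay - by| = |-6 - 8| = 14
|az - bz| = |4 - (-14)| = 18
distance = (4 + 14 + 18) / 2 = 36 / 2 = 18

Answer: 18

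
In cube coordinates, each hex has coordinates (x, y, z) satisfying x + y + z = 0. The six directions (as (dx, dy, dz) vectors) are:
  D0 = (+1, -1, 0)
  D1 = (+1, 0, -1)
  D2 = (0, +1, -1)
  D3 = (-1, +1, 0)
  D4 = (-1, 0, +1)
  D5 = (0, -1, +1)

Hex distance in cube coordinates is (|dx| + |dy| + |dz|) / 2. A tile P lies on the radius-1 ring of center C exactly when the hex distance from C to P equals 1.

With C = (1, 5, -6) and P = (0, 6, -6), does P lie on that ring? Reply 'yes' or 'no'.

Answer: yes

Derivation:
|px - cx| = |0 - 1| = 1
|py - cy| = |6 - 5| = 1
|pz - cz| = |-6 - (-6)| = 0
distance = (1+1+0)/2 = 2/2 = 1
radius = 1; distance == radius -> yes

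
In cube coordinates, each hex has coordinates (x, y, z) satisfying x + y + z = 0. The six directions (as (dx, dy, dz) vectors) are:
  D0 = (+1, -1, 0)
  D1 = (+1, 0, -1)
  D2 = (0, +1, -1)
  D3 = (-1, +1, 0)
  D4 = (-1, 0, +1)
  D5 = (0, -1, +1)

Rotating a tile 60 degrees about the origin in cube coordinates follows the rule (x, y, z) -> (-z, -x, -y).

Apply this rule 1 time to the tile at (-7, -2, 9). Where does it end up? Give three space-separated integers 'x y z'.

Answer: -9 7 2

Derivation:
Start: (-7, -2, 9)
Step 1: (-7, -2, 9) -> (-(9), -(-7), -(-2)) = (-9, 7, 2)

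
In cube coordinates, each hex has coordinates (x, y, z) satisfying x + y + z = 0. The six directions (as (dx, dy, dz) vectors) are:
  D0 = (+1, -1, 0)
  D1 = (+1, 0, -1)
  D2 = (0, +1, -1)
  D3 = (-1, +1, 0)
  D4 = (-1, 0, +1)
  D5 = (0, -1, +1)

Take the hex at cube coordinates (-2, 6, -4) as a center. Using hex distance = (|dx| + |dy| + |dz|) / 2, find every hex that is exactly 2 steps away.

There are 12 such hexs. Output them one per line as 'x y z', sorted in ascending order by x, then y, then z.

Answer: -4 6 -2
-4 7 -3
-4 8 -4
-3 5 -2
-3 8 -5
-2 4 -2
-2 8 -6
-1 4 -3
-1 7 -6
0 4 -4
0 5 -5
0 6 -6

Derivation:
Walk ring at distance 2 from (-2, 6, -4):
Start at center + D4*2 = (-4, 6, -2)
  hex 0: (-4, 6, -2)
  hex 1: (-3, 5, -2)
  hex 2: (-2, 4, -2)
  hex 3: (-1, 4, -3)
  hex 4: (0, 4, -4)
  hex 5: (0, 5, -5)
  hex 6: (0, 6, -6)
  hex 7: (-1, 7, -6)
  hex 8: (-2, 8, -6)
  hex 9: (-3, 8, -5)
  hex 10: (-4, 8, -4)
  hex 11: (-4, 7, -3)
Sorted: 12 hexes.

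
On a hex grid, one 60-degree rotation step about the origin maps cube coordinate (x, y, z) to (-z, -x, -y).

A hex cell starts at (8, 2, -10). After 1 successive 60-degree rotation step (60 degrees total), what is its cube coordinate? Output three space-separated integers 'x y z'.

Start: (8, 2, -10)
Step 1: (8, 2, -10) -> (-(-10), -(8), -(2)) = (10, -8, -2)

Answer: 10 -8 -2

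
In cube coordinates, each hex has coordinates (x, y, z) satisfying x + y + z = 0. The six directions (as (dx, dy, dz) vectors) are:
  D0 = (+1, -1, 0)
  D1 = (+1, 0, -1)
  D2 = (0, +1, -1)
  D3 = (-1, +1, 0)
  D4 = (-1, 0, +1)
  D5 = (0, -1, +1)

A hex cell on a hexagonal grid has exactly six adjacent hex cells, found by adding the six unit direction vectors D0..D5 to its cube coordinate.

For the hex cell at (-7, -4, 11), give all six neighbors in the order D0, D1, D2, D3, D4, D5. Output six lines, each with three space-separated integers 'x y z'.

Answer: -6 -5 11
-6 -4 10
-7 -3 10
-8 -3 11
-8 -4 12
-7 -5 12

Derivation:
Center: (-7, -4, 11). Add each direction:
  D0: (-7, -4, 11) + (1, -1, 0) = (-6, -5, 11)
  D1: (-7, -4, 11) + (1, 0, -1) = (-6, -4, 10)
  D2: (-7, -4, 11) + (0, 1, -1) = (-7, -3, 10)
  D3: (-7, -4, 11) + (-1, 1, 0) = (-8, -3, 11)
  D4: (-7, -4, 11) + (-1, 0, 1) = (-8, -4, 12)
  D5: (-7, -4, 11) + (0, -1, 1) = (-7, -5, 12)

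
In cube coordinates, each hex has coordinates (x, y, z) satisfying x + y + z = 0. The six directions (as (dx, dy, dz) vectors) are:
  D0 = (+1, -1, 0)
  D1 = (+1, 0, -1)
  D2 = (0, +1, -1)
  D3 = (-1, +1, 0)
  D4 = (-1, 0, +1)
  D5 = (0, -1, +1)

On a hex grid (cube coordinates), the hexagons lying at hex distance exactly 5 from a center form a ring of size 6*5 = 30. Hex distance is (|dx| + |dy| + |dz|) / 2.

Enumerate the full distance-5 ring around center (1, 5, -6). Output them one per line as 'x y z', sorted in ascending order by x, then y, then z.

Walk ring at distance 5 from (1, 5, -6):
Start at center + D4*5 = (-4, 5, -1)
  hex 0: (-4, 5, -1)
  hex 1: (-3, 4, -1)
  hex 2: (-2, 3, -1)
  hex 3: (-1, 2, -1)
  hex 4: (0, 1, -1)
  hex 5: (1, 0, -1)
  hex 6: (2, 0, -2)
  hex 7: (3, 0, -3)
  hex 8: (4, 0, -4)
  hex 9: (5, 0, -5)
  hex 10: (6, 0, -6)
  hex 11: (6, 1, -7)
  hex 12: (6, 2, -8)
  hex 13: (6, 3, -9)
  hex 14: (6, 4, -10)
  hex 15: (6, 5, -11)
  hex 16: (5, 6, -11)
  hex 17: (4, 7, -11)
  hex 18: (3, 8, -11)
  hex 19: (2, 9, -11)
  hex 20: (1, 10, -11)
  hex 21: (0, 10, -10)
  hex 22: (-1, 10, -9)
  hex 23: (-2, 10, -8)
  hex 24: (-3, 10, -7)
  hex 25: (-4, 10, -6)
  hex 26: (-4, 9, -5)
  hex 27: (-4, 8, -4)
  hex 28: (-4, 7, -3)
  hex 29: (-4, 6, -2)
Sorted: 30 hexes.

Answer: -4 5 -1
-4 6 -2
-4 7 -3
-4 8 -4
-4 9 -5
-4 10 -6
-3 4 -1
-3 10 -7
-2 3 -1
-2 10 -8
-1 2 -1
-1 10 -9
0 1 -1
0 10 -10
1 0 -1
1 10 -11
2 0 -2
2 9 -11
3 0 -3
3 8 -11
4 0 -4
4 7 -11
5 0 -5
5 6 -11
6 0 -6
6 1 -7
6 2 -8
6 3 -9
6 4 -10
6 5 -11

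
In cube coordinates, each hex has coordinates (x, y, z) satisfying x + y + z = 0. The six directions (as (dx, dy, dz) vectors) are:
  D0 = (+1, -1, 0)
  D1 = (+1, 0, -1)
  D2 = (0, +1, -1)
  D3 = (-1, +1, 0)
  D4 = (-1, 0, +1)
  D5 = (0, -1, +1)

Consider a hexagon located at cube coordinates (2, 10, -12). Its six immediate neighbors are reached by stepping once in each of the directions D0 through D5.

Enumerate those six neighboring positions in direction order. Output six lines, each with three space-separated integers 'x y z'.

Answer: 3 9 -12
3 10 -13
2 11 -13
1 11 -12
1 10 -11
2 9 -11

Derivation:
Center: (2, 10, -12). Add each direction:
  D0: (2, 10, -12) + (1, -1, 0) = (3, 9, -12)
  D1: (2, 10, -12) + (1, 0, -1) = (3, 10, -13)
  D2: (2, 10, -12) + (0, 1, -1) = (2, 11, -13)
  D3: (2, 10, -12) + (-1, 1, 0) = (1, 11, -12)
  D4: (2, 10, -12) + (-1, 0, 1) = (1, 10, -11)
  D5: (2, 10, -12) + (0, -1, 1) = (2, 9, -11)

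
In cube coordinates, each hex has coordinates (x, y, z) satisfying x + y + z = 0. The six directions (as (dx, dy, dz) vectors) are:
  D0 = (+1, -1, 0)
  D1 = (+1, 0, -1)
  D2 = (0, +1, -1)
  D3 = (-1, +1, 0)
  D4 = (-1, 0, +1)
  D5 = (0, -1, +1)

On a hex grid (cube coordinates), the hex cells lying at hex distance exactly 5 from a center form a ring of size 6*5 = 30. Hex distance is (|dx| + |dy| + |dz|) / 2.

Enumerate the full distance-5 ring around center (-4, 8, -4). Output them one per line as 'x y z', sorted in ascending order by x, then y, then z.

Walk ring at distance 5 from (-4, 8, -4):
Start at center + D4*5 = (-9, 8, 1)
  hex 0: (-9, 8, 1)
  hex 1: (-8, 7, 1)
  hex 2: (-7, 6, 1)
  hex 3: (-6, 5, 1)
  hex 4: (-5, 4, 1)
  hex 5: (-4, 3, 1)
  hex 6: (-3, 3, 0)
  hex 7: (-2, 3, -1)
  hex 8: (-1, 3, -2)
  hex 9: (0, 3, -3)
  hex 10: (1, 3, -4)
  hex 11: (1, 4, -5)
  hex 12: (1, 5, -6)
  hex 13: (1, 6, -7)
  hex 14: (1, 7, -8)
  hex 15: (1, 8, -9)
  hex 16: (0, 9, -9)
  hex 17: (-1, 10, -9)
  hex 18: (-2, 11, -9)
  hex 19: (-3, 12, -9)
  hex 20: (-4, 13, -9)
  hex 21: (-5, 13, -8)
  hex 22: (-6, 13, -7)
  hex 23: (-7, 13, -6)
  hex 24: (-8, 13, -5)
  hex 25: (-9, 13, -4)
  hex 26: (-9, 12, -3)
  hex 27: (-9, 11, -2)
  hex 28: (-9, 10, -1)
  hex 29: (-9, 9, 0)
Sorted: 30 hexes.

Answer: -9 8 1
-9 9 0
-9 10 -1
-9 11 -2
-9 12 -3
-9 13 -4
-8 7 1
-8 13 -5
-7 6 1
-7 13 -6
-6 5 1
-6 13 -7
-5 4 1
-5 13 -8
-4 3 1
-4 13 -9
-3 3 0
-3 12 -9
-2 3 -1
-2 11 -9
-1 3 -2
-1 10 -9
0 3 -3
0 9 -9
1 3 -4
1 4 -5
1 5 -6
1 6 -7
1 7 -8
1 8 -9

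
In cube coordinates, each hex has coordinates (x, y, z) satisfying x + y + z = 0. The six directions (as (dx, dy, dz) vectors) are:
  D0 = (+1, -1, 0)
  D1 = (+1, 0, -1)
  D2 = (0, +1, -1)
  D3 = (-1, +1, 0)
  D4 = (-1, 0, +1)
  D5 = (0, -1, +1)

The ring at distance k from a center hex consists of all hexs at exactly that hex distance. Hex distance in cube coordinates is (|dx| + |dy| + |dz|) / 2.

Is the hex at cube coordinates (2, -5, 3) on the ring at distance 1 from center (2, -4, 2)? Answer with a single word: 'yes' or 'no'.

|px - cx| = |2 - 2| = 0
|py - cy| = |-5 - (-4)| = 1
|pz - cz| = |3 - 2| = 1
distance = (0+1+1)/2 = 2/2 = 1
radius = 1; distance == radius -> yes

Answer: yes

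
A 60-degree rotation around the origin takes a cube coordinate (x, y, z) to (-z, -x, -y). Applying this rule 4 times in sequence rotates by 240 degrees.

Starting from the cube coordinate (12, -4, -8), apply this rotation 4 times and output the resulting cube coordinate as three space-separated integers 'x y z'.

Start: (12, -4, -8)
Step 1: (12, -4, -8) -> (-(-8), -(12), -(-4)) = (8, -12, 4)
Step 2: (8, -12, 4) -> (-(4), -(8), -(-12)) = (-4, -8, 12)
Step 3: (-4, -8, 12) -> (-(12), -(-4), -(-8)) = (-12, 4, 8)
Step 4: (-12, 4, 8) -> (-(8), -(-12), -(4)) = (-8, 12, -4)

Answer: -8 12 -4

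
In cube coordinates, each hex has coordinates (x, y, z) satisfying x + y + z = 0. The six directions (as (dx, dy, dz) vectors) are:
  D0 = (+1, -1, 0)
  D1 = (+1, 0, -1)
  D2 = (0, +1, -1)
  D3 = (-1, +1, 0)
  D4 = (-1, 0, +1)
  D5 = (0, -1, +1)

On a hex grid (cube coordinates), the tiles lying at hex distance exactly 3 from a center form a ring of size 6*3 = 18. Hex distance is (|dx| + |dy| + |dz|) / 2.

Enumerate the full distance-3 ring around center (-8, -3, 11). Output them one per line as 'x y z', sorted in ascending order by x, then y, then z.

Answer: -11 -3 14
-11 -2 13
-11 -1 12
-11 0 11
-10 -4 14
-10 0 10
-9 -5 14
-9 0 9
-8 -6 14
-8 0 8
-7 -6 13
-7 -1 8
-6 -6 12
-6 -2 8
-5 -6 11
-5 -5 10
-5 -4 9
-5 -3 8

Derivation:
Walk ring at distance 3 from (-8, -3, 11):
Start at center + D4*3 = (-11, -3, 14)
  hex 0: (-11, -3, 14)
  hex 1: (-10, -4, 14)
  hex 2: (-9, -5, 14)
  hex 3: (-8, -6, 14)
  hex 4: (-7, -6, 13)
  hex 5: (-6, -6, 12)
  hex 6: (-5, -6, 11)
  hex 7: (-5, -5, 10)
  hex 8: (-5, -4, 9)
  hex 9: (-5, -3, 8)
  hex 10: (-6, -2, 8)
  hex 11: (-7, -1, 8)
  hex 12: (-8, 0, 8)
  hex 13: (-9, 0, 9)
  hex 14: (-10, 0, 10)
  hex 15: (-11, 0, 11)
  hex 16: (-11, -1, 12)
  hex 17: (-11, -2, 13)
Sorted: 18 hexes.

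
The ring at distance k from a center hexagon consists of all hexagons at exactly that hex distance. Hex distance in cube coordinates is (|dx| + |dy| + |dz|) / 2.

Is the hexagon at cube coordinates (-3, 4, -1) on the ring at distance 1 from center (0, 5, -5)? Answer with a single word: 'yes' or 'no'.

|px - cx| = |-3 - 0| = 3
|py - cy| = |4 - 5| = 1
|pz - cz| = |-1 - (-5)| = 4
distance = (3+1+4)/2 = 8/2 = 4
radius = 1; distance != radius -> no

Answer: no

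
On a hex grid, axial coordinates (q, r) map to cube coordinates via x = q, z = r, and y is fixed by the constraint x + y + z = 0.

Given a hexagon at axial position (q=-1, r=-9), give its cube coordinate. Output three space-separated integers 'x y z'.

x = q = -1
z = r = -9
y = -x - z = -(-1) - (-9) = 10

Answer: -1 10 -9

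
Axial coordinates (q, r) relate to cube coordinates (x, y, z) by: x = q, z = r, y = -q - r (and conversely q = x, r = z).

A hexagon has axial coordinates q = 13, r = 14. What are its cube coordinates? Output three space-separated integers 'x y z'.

x = q = 13
z = r = 14
y = -x - z = -(13) - (14) = -27

Answer: 13 -27 14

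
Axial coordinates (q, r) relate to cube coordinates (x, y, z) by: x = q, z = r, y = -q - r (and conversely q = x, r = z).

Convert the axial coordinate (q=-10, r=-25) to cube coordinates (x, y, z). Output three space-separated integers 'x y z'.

Answer: -10 35 -25

Derivation:
x = q = -10
z = r = -25
y = -x - z = -(-10) - (-25) = 35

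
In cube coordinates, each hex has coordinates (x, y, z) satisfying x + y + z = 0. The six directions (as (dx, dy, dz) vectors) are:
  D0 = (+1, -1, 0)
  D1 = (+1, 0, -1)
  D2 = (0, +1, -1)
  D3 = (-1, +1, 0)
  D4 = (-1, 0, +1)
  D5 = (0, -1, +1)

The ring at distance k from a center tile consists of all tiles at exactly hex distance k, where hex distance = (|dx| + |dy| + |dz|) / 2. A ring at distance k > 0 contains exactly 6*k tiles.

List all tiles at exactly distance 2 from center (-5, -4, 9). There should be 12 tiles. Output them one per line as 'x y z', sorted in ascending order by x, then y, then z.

Answer: -7 -4 11
-7 -3 10
-7 -2 9
-6 -5 11
-6 -2 8
-5 -6 11
-5 -2 7
-4 -6 10
-4 -3 7
-3 -6 9
-3 -5 8
-3 -4 7

Derivation:
Walk ring at distance 2 from (-5, -4, 9):
Start at center + D4*2 = (-7, -4, 11)
  hex 0: (-7, -4, 11)
  hex 1: (-6, -5, 11)
  hex 2: (-5, -6, 11)
  hex 3: (-4, -6, 10)
  hex 4: (-3, -6, 9)
  hex 5: (-3, -5, 8)
  hex 6: (-3, -4, 7)
  hex 7: (-4, -3, 7)
  hex 8: (-5, -2, 7)
  hex 9: (-6, -2, 8)
  hex 10: (-7, -2, 9)
  hex 11: (-7, -3, 10)
Sorted: 12 hexes.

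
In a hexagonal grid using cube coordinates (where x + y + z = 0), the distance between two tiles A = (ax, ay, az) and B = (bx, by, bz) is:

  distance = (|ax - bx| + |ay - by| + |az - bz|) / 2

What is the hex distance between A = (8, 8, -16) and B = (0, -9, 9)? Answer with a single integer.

Answer: 25

Derivation:
|ax - bx| = |8 - 0| = 8
|ay - by| = |8 - (-9)| = 17
|az - bz| = |-16 - 9| = 25
distance = (8 + 17 + 25) / 2 = 50 / 2 = 25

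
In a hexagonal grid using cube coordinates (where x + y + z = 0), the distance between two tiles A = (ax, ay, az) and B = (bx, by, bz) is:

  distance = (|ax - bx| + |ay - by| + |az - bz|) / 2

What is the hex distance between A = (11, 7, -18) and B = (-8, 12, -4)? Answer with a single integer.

|ax - bx| = |11 - (-8)| = 19
|ay - by| = |7 - 12| = 5
|az - bz| = |-18 - (-4)| = 14
distance = (19 + 5 + 14) / 2 = 38 / 2 = 19

Answer: 19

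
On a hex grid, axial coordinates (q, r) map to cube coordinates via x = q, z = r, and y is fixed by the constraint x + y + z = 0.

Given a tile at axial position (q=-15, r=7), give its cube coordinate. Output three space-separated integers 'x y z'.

Answer: -15 8 7

Derivation:
x = q = -15
z = r = 7
y = -x - z = -(-15) - (7) = 8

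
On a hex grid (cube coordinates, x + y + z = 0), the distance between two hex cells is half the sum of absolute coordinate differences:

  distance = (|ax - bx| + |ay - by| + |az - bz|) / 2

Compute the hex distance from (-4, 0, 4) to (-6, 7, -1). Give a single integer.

|ax - bx| = |-4 - (-6)| = 2
|ay - by| = |0 - 7| = 7
|az - bz| = |4 - (-1)| = 5
distance = (2 + 7 + 5) / 2 = 14 / 2 = 7

Answer: 7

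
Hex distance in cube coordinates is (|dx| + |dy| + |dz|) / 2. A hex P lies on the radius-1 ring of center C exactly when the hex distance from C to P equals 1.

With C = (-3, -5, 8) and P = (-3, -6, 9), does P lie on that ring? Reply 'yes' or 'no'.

Answer: yes

Derivation:
|px - cx| = |-3 - (-3)| = 0
|py - cy| = |-6 - (-5)| = 1
|pz - cz| = |9 - 8| = 1
distance = (0+1+1)/2 = 2/2 = 1
radius = 1; distance == radius -> yes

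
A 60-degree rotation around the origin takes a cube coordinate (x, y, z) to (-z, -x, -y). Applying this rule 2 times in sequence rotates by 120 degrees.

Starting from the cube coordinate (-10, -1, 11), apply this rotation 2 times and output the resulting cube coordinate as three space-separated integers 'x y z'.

Answer: -1 11 -10

Derivation:
Start: (-10, -1, 11)
Step 1: (-10, -1, 11) -> (-(11), -(-10), -(-1)) = (-11, 10, 1)
Step 2: (-11, 10, 1) -> (-(1), -(-11), -(10)) = (-1, 11, -10)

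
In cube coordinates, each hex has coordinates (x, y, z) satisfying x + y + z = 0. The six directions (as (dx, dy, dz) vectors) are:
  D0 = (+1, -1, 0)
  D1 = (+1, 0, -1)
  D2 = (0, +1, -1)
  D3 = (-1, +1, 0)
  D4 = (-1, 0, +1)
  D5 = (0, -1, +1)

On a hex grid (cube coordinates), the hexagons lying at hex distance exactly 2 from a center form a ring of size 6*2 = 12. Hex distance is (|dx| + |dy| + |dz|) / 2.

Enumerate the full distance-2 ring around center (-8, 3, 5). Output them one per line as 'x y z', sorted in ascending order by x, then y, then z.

Answer: -10 3 7
-10 4 6
-10 5 5
-9 2 7
-9 5 4
-8 1 7
-8 5 3
-7 1 6
-7 4 3
-6 1 5
-6 2 4
-6 3 3

Derivation:
Walk ring at distance 2 from (-8, 3, 5):
Start at center + D4*2 = (-10, 3, 7)
  hex 0: (-10, 3, 7)
  hex 1: (-9, 2, 7)
  hex 2: (-8, 1, 7)
  hex 3: (-7, 1, 6)
  hex 4: (-6, 1, 5)
  hex 5: (-6, 2, 4)
  hex 6: (-6, 3, 3)
  hex 7: (-7, 4, 3)
  hex 8: (-8, 5, 3)
  hex 9: (-9, 5, 4)
  hex 10: (-10, 5, 5)
  hex 11: (-10, 4, 6)
Sorted: 12 hexes.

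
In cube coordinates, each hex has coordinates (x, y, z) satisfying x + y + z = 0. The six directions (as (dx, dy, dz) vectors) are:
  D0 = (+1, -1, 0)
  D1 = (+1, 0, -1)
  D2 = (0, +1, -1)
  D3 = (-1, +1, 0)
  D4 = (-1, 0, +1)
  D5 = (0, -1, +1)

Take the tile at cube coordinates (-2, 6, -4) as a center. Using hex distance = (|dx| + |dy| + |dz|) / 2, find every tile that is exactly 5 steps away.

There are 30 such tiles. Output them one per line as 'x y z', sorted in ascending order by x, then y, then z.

Answer: -7 6 1
-7 7 0
-7 8 -1
-7 9 -2
-7 10 -3
-7 11 -4
-6 5 1
-6 11 -5
-5 4 1
-5 11 -6
-4 3 1
-4 11 -7
-3 2 1
-3 11 -8
-2 1 1
-2 11 -9
-1 1 0
-1 10 -9
0 1 -1
0 9 -9
1 1 -2
1 8 -9
2 1 -3
2 7 -9
3 1 -4
3 2 -5
3 3 -6
3 4 -7
3 5 -8
3 6 -9

Derivation:
Walk ring at distance 5 from (-2, 6, -4):
Start at center + D4*5 = (-7, 6, 1)
  hex 0: (-7, 6, 1)
  hex 1: (-6, 5, 1)
  hex 2: (-5, 4, 1)
  hex 3: (-4, 3, 1)
  hex 4: (-3, 2, 1)
  hex 5: (-2, 1, 1)
  hex 6: (-1, 1, 0)
  hex 7: (0, 1, -1)
  hex 8: (1, 1, -2)
  hex 9: (2, 1, -3)
  hex 10: (3, 1, -4)
  hex 11: (3, 2, -5)
  hex 12: (3, 3, -6)
  hex 13: (3, 4, -7)
  hex 14: (3, 5, -8)
  hex 15: (3, 6, -9)
  hex 16: (2, 7, -9)
  hex 17: (1, 8, -9)
  hex 18: (0, 9, -9)
  hex 19: (-1, 10, -9)
  hex 20: (-2, 11, -9)
  hex 21: (-3, 11, -8)
  hex 22: (-4, 11, -7)
  hex 23: (-5, 11, -6)
  hex 24: (-6, 11, -5)
  hex 25: (-7, 11, -4)
  hex 26: (-7, 10, -3)
  hex 27: (-7, 9, -2)
  hex 28: (-7, 8, -1)
  hex 29: (-7, 7, 0)
Sorted: 30 hexes.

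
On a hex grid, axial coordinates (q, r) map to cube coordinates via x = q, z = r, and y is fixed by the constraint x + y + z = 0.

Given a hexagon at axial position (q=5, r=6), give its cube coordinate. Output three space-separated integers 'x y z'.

x = q = 5
z = r = 6
y = -x - z = -(5) - (6) = -11

Answer: 5 -11 6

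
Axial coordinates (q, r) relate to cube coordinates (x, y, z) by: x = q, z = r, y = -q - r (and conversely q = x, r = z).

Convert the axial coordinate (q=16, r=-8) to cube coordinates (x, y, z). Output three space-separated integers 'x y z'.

x = q = 16
z = r = -8
y = -x - z = -(16) - (-8) = -8

Answer: 16 -8 -8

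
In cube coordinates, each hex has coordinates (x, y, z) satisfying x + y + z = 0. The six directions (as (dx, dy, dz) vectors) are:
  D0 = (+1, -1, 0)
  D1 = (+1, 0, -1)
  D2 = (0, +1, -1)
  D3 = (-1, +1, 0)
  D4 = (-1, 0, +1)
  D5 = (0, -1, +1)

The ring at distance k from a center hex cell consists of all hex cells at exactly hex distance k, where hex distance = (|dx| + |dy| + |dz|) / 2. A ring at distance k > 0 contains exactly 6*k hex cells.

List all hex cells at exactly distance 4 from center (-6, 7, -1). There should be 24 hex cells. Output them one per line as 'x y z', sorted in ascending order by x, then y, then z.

Walk ring at distance 4 from (-6, 7, -1):
Start at center + D4*4 = (-10, 7, 3)
  hex 0: (-10, 7, 3)
  hex 1: (-9, 6, 3)
  hex 2: (-8, 5, 3)
  hex 3: (-7, 4, 3)
  hex 4: (-6, 3, 3)
  hex 5: (-5, 3, 2)
  hex 6: (-4, 3, 1)
  hex 7: (-3, 3, 0)
  hex 8: (-2, 3, -1)
  hex 9: (-2, 4, -2)
  hex 10: (-2, 5, -3)
  hex 11: (-2, 6, -4)
  hex 12: (-2, 7, -5)
  hex 13: (-3, 8, -5)
  hex 14: (-4, 9, -5)
  hex 15: (-5, 10, -5)
  hex 16: (-6, 11, -5)
  hex 17: (-7, 11, -4)
  hex 18: (-8, 11, -3)
  hex 19: (-9, 11, -2)
  hex 20: (-10, 11, -1)
  hex 21: (-10, 10, 0)
  hex 22: (-10, 9, 1)
  hex 23: (-10, 8, 2)
Sorted: 24 hexes.

Answer: -10 7 3
-10 8 2
-10 9 1
-10 10 0
-10 11 -1
-9 6 3
-9 11 -2
-8 5 3
-8 11 -3
-7 4 3
-7 11 -4
-6 3 3
-6 11 -5
-5 3 2
-5 10 -5
-4 3 1
-4 9 -5
-3 3 0
-3 8 -5
-2 3 -1
-2 4 -2
-2 5 -3
-2 6 -4
-2 7 -5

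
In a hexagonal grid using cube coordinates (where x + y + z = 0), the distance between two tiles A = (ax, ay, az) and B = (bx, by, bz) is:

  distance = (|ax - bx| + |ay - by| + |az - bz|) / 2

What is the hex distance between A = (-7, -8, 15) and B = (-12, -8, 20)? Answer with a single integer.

Answer: 5

Derivation:
|ax - bx| = |-7 - (-12)| = 5
|ay - by| = |-8 - (-8)| = 0
|az - bz| = |15 - 20| = 5
distance = (5 + 0 + 5) / 2 = 10 / 2 = 5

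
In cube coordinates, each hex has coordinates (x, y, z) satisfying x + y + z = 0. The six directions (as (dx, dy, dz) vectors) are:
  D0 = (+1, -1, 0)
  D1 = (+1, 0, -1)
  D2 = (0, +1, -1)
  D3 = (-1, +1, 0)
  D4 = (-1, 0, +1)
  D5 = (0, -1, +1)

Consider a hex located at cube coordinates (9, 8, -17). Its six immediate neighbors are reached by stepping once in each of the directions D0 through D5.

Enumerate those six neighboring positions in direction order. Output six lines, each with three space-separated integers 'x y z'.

Answer: 10 7 -17
10 8 -18
9 9 -18
8 9 -17
8 8 -16
9 7 -16

Derivation:
Center: (9, 8, -17). Add each direction:
  D0: (9, 8, -17) + (1, -1, 0) = (10, 7, -17)
  D1: (9, 8, -17) + (1, 0, -1) = (10, 8, -18)
  D2: (9, 8, -17) + (0, 1, -1) = (9, 9, -18)
  D3: (9, 8, -17) + (-1, 1, 0) = (8, 9, -17)
  D4: (9, 8, -17) + (-1, 0, 1) = (8, 8, -16)
  D5: (9, 8, -17) + (0, -1, 1) = (9, 7, -16)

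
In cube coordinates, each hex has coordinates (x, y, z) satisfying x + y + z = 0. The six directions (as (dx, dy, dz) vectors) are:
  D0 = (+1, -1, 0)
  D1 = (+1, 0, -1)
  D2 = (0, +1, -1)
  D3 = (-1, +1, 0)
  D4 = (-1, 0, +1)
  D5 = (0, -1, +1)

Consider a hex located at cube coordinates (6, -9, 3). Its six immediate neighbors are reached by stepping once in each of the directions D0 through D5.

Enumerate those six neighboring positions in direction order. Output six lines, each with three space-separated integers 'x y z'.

Center: (6, -9, 3). Add each direction:
  D0: (6, -9, 3) + (1, -1, 0) = (7, -10, 3)
  D1: (6, -9, 3) + (1, 0, -1) = (7, -9, 2)
  D2: (6, -9, 3) + (0, 1, -1) = (6, -8, 2)
  D3: (6, -9, 3) + (-1, 1, 0) = (5, -8, 3)
  D4: (6, -9, 3) + (-1, 0, 1) = (5, -9, 4)
  D5: (6, -9, 3) + (0, -1, 1) = (6, -10, 4)

Answer: 7 -10 3
7 -9 2
6 -8 2
5 -8 3
5 -9 4
6 -10 4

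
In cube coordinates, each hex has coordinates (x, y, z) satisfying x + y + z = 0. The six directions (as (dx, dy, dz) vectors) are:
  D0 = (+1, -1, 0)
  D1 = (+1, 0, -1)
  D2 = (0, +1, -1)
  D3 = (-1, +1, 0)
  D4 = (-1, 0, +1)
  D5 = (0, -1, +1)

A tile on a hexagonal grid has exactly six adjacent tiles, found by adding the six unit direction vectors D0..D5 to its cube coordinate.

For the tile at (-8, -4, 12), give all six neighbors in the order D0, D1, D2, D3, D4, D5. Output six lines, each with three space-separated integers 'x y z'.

Center: (-8, -4, 12). Add each direction:
  D0: (-8, -4, 12) + (1, -1, 0) = (-7, -5, 12)
  D1: (-8, -4, 12) + (1, 0, -1) = (-7, -4, 11)
  D2: (-8, -4, 12) + (0, 1, -1) = (-8, -3, 11)
  D3: (-8, -4, 12) + (-1, 1, 0) = (-9, -3, 12)
  D4: (-8, -4, 12) + (-1, 0, 1) = (-9, -4, 13)
  D5: (-8, -4, 12) + (0, -1, 1) = (-8, -5, 13)

Answer: -7 -5 12
-7 -4 11
-8 -3 11
-9 -3 12
-9 -4 13
-8 -5 13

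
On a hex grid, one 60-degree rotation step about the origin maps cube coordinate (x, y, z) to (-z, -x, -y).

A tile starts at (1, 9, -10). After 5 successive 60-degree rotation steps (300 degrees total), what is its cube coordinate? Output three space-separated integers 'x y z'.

Answer: -9 10 -1

Derivation:
Start: (1, 9, -10)
Step 1: (1, 9, -10) -> (-(-10), -(1), -(9)) = (10, -1, -9)
Step 2: (10, -1, -9) -> (-(-9), -(10), -(-1)) = (9, -10, 1)
Step 3: (9, -10, 1) -> (-(1), -(9), -(-10)) = (-1, -9, 10)
Step 4: (-1, -9, 10) -> (-(10), -(-1), -(-9)) = (-10, 1, 9)
Step 5: (-10, 1, 9) -> (-(9), -(-10), -(1)) = (-9, 10, -1)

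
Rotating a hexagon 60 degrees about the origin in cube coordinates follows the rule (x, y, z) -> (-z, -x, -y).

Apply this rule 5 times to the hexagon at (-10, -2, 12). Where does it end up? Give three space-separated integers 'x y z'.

Answer: 2 -12 10

Derivation:
Start: (-10, -2, 12)
Step 1: (-10, -2, 12) -> (-(12), -(-10), -(-2)) = (-12, 10, 2)
Step 2: (-12, 10, 2) -> (-(2), -(-12), -(10)) = (-2, 12, -10)
Step 3: (-2, 12, -10) -> (-(-10), -(-2), -(12)) = (10, 2, -12)
Step 4: (10, 2, -12) -> (-(-12), -(10), -(2)) = (12, -10, -2)
Step 5: (12, -10, -2) -> (-(-2), -(12), -(-10)) = (2, -12, 10)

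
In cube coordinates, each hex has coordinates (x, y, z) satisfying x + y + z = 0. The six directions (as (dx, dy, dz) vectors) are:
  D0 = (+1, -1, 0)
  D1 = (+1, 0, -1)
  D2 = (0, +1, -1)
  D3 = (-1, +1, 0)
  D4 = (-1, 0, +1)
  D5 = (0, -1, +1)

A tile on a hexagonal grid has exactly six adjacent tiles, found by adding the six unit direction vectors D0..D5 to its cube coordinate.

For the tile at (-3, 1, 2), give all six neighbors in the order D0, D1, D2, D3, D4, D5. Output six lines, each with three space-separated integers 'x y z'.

Answer: -2 0 2
-2 1 1
-3 2 1
-4 2 2
-4 1 3
-3 0 3

Derivation:
Center: (-3, 1, 2). Add each direction:
  D0: (-3, 1, 2) + (1, -1, 0) = (-2, 0, 2)
  D1: (-3, 1, 2) + (1, 0, -1) = (-2, 1, 1)
  D2: (-3, 1, 2) + (0, 1, -1) = (-3, 2, 1)
  D3: (-3, 1, 2) + (-1, 1, 0) = (-4, 2, 2)
  D4: (-3, 1, 2) + (-1, 0, 1) = (-4, 1, 3)
  D5: (-3, 1, 2) + (0, -1, 1) = (-3, 0, 3)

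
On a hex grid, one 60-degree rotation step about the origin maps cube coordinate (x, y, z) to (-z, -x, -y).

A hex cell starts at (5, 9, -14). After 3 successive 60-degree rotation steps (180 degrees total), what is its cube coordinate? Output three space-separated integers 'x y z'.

Start: (5, 9, -14)
Step 1: (5, 9, -14) -> (-(-14), -(5), -(9)) = (14, -5, -9)
Step 2: (14, -5, -9) -> (-(-9), -(14), -(-5)) = (9, -14, 5)
Step 3: (9, -14, 5) -> (-(5), -(9), -(-14)) = (-5, -9, 14)

Answer: -5 -9 14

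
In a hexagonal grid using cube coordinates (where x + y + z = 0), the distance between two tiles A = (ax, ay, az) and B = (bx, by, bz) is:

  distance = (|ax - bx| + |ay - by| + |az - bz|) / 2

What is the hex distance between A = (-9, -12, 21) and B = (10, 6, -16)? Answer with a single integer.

|ax - bx| = |-9 - 10| = 19
|ay - by| = |-12 - 6| = 18
|az - bz| = |21 - (-16)| = 37
distance = (19 + 18 + 37) / 2 = 74 / 2 = 37

Answer: 37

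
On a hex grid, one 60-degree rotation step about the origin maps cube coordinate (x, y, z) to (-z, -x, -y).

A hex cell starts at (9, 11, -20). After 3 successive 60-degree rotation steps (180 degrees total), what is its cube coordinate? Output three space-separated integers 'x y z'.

Start: (9, 11, -20)
Step 1: (9, 11, -20) -> (-(-20), -(9), -(11)) = (20, -9, -11)
Step 2: (20, -9, -11) -> (-(-11), -(20), -(-9)) = (11, -20, 9)
Step 3: (11, -20, 9) -> (-(9), -(11), -(-20)) = (-9, -11, 20)

Answer: -9 -11 20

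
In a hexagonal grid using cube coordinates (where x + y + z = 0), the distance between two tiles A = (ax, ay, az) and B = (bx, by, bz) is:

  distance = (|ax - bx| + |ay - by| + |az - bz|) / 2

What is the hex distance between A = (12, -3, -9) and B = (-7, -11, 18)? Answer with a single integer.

|ax - bx| = |12 - (-7)| = 19
|ay - by| = |-3 - (-11)| = 8
|az - bz| = |-9 - 18| = 27
distance = (19 + 8 + 27) / 2 = 54 / 2 = 27

Answer: 27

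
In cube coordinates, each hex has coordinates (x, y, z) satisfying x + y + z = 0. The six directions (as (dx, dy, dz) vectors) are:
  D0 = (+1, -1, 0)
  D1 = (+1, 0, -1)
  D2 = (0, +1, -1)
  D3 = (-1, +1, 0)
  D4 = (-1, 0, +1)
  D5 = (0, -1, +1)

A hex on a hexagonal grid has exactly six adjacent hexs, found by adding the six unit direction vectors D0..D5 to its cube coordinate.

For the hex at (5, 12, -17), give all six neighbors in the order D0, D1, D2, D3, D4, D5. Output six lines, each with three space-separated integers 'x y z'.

Answer: 6 11 -17
6 12 -18
5 13 -18
4 13 -17
4 12 -16
5 11 -16

Derivation:
Center: (5, 12, -17). Add each direction:
  D0: (5, 12, -17) + (1, -1, 0) = (6, 11, -17)
  D1: (5, 12, -17) + (1, 0, -1) = (6, 12, -18)
  D2: (5, 12, -17) + (0, 1, -1) = (5, 13, -18)
  D3: (5, 12, -17) + (-1, 1, 0) = (4, 13, -17)
  D4: (5, 12, -17) + (-1, 0, 1) = (4, 12, -16)
  D5: (5, 12, -17) + (0, -1, 1) = (5, 11, -16)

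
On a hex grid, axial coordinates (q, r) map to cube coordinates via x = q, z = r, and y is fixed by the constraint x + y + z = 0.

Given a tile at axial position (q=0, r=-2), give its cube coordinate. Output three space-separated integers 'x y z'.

x = q = 0
z = r = -2
y = -x - z = -(0) - (-2) = 2

Answer: 0 2 -2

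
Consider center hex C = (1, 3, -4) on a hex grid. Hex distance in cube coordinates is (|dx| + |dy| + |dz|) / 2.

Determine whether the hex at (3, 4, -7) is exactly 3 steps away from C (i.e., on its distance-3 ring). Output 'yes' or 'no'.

|px - cx| = |3 - 1| = 2
|py - cy| = |4 - 3| = 1
|pz - cz| = |-7 - (-4)| = 3
distance = (2+1+3)/2 = 6/2 = 3
radius = 3; distance == radius -> yes

Answer: yes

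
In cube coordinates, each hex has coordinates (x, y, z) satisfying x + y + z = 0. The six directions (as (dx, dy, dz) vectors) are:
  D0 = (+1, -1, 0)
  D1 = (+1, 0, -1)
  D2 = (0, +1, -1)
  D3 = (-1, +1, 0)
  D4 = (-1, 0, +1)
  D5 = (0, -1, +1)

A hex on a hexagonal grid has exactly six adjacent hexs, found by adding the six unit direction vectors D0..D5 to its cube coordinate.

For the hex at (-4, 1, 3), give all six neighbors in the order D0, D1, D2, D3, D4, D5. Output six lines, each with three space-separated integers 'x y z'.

Center: (-4, 1, 3). Add each direction:
  D0: (-4, 1, 3) + (1, -1, 0) = (-3, 0, 3)
  D1: (-4, 1, 3) + (1, 0, -1) = (-3, 1, 2)
  D2: (-4, 1, 3) + (0, 1, -1) = (-4, 2, 2)
  D3: (-4, 1, 3) + (-1, 1, 0) = (-5, 2, 3)
  D4: (-4, 1, 3) + (-1, 0, 1) = (-5, 1, 4)
  D5: (-4, 1, 3) + (0, -1, 1) = (-4, 0, 4)

Answer: -3 0 3
-3 1 2
-4 2 2
-5 2 3
-5 1 4
-4 0 4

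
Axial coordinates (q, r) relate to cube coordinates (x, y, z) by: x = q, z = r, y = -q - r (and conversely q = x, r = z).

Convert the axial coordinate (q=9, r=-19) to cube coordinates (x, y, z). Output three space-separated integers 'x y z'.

Answer: 9 10 -19

Derivation:
x = q = 9
z = r = -19
y = -x - z = -(9) - (-19) = 10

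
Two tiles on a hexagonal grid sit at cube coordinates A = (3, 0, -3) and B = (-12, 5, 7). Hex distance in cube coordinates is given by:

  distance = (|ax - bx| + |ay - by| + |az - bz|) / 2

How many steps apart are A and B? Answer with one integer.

Answer: 15

Derivation:
|ax - bx| = |3 - (-12)| = 15
|ay - by| = |0 - 5| = 5
|az - bz| = |-3 - 7| = 10
distance = (15 + 5 + 10) / 2 = 30 / 2 = 15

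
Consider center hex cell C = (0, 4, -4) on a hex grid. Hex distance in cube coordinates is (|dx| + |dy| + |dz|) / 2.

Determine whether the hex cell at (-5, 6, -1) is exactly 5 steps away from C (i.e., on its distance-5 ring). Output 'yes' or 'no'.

Answer: yes

Derivation:
|px - cx| = |-5 - 0| = 5
|py - cy| = |6 - 4| = 2
|pz - cz| = |-1 - (-4)| = 3
distance = (5+2+3)/2 = 10/2 = 5
radius = 5; distance == radius -> yes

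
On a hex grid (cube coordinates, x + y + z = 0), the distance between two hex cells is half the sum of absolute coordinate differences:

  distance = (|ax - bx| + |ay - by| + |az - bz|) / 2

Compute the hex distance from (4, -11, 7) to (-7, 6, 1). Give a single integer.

|ax - bx| = |4 - (-7)| = 11
|ay - by| = |-11 - 6| = 17
|az - bz| = |7 - 1| = 6
distance = (11 + 17 + 6) / 2 = 34 / 2 = 17

Answer: 17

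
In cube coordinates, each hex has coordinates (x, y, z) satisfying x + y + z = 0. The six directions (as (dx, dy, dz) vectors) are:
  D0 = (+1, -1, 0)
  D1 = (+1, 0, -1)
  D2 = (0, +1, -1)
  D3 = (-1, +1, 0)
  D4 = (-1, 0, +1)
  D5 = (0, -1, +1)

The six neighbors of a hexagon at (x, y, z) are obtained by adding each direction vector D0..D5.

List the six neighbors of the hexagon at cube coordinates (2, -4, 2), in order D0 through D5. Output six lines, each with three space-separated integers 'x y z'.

Answer: 3 -5 2
3 -4 1
2 -3 1
1 -3 2
1 -4 3
2 -5 3

Derivation:
Center: (2, -4, 2). Add each direction:
  D0: (2, -4, 2) + (1, -1, 0) = (3, -5, 2)
  D1: (2, -4, 2) + (1, 0, -1) = (3, -4, 1)
  D2: (2, -4, 2) + (0, 1, -1) = (2, -3, 1)
  D3: (2, -4, 2) + (-1, 1, 0) = (1, -3, 2)
  D4: (2, -4, 2) + (-1, 0, 1) = (1, -4, 3)
  D5: (2, -4, 2) + (0, -1, 1) = (2, -5, 3)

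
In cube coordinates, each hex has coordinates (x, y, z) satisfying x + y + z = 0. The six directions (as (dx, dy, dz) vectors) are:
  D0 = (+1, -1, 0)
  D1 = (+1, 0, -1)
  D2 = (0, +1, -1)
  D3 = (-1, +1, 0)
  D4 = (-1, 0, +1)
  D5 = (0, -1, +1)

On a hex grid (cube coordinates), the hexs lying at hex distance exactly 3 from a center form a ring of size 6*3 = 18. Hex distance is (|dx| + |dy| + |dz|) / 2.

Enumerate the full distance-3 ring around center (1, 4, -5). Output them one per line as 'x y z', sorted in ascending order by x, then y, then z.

Walk ring at distance 3 from (1, 4, -5):
Start at center + D4*3 = (-2, 4, -2)
  hex 0: (-2, 4, -2)
  hex 1: (-1, 3, -2)
  hex 2: (0, 2, -2)
  hex 3: (1, 1, -2)
  hex 4: (2, 1, -3)
  hex 5: (3, 1, -4)
  hex 6: (4, 1, -5)
  hex 7: (4, 2, -6)
  hex 8: (4, 3, -7)
  hex 9: (4, 4, -8)
  hex 10: (3, 5, -8)
  hex 11: (2, 6, -8)
  hex 12: (1, 7, -8)
  hex 13: (0, 7, -7)
  hex 14: (-1, 7, -6)
  hex 15: (-2, 7, -5)
  hex 16: (-2, 6, -4)
  hex 17: (-2, 5, -3)
Sorted: 18 hexes.

Answer: -2 4 -2
-2 5 -3
-2 6 -4
-2 7 -5
-1 3 -2
-1 7 -6
0 2 -2
0 7 -7
1 1 -2
1 7 -8
2 1 -3
2 6 -8
3 1 -4
3 5 -8
4 1 -5
4 2 -6
4 3 -7
4 4 -8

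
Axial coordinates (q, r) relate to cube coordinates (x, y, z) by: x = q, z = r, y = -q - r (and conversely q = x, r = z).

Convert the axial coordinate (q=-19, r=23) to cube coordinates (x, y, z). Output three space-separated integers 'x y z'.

x = q = -19
z = r = 23
y = -x - z = -(-19) - (23) = -4

Answer: -19 -4 23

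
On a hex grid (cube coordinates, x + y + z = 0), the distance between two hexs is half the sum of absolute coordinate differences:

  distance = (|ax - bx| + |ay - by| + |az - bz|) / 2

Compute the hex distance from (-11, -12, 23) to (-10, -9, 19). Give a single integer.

Answer: 4

Derivation:
|ax - bx| = |-11 - (-10)| = 1
|ay - by| = |-12 - (-9)| = 3
|az - bz| = |23 - 19| = 4
distance = (1 + 3 + 4) / 2 = 8 / 2 = 4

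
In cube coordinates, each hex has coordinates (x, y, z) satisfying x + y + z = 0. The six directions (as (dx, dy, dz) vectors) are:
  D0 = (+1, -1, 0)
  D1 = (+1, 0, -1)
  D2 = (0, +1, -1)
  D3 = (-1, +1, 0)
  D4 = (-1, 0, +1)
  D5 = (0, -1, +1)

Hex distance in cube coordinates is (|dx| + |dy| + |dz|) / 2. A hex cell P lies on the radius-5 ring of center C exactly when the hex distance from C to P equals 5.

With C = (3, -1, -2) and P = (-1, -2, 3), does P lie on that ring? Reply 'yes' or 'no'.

|px - cx| = |-1 - 3| = 4
|py - cy| = |-2 - (-1)| = 1
|pz - cz| = |3 - (-2)| = 5
distance = (4+1+5)/2 = 10/2 = 5
radius = 5; distance == radius -> yes

Answer: yes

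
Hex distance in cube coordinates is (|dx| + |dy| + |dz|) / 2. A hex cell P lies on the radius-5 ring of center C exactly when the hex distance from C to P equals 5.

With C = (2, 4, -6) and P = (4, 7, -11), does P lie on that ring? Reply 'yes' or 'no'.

Answer: yes

Derivation:
|px - cx| = |4 - 2| = 2
|py - cy| = |7 - 4| = 3
|pz - cz| = |-11 - (-6)| = 5
distance = (2+3+5)/2 = 10/2 = 5
radius = 5; distance == radius -> yes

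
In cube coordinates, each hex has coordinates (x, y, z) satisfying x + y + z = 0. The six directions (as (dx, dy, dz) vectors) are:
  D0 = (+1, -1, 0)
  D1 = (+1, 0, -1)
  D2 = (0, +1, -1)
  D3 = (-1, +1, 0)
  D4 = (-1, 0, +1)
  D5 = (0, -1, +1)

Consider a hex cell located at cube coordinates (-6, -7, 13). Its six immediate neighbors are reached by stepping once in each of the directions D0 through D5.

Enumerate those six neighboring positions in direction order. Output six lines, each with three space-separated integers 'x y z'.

Answer: -5 -8 13
-5 -7 12
-6 -6 12
-7 -6 13
-7 -7 14
-6 -8 14

Derivation:
Center: (-6, -7, 13). Add each direction:
  D0: (-6, -7, 13) + (1, -1, 0) = (-5, -8, 13)
  D1: (-6, -7, 13) + (1, 0, -1) = (-5, -7, 12)
  D2: (-6, -7, 13) + (0, 1, -1) = (-6, -6, 12)
  D3: (-6, -7, 13) + (-1, 1, 0) = (-7, -6, 13)
  D4: (-6, -7, 13) + (-1, 0, 1) = (-7, -7, 14)
  D5: (-6, -7, 13) + (0, -1, 1) = (-6, -8, 14)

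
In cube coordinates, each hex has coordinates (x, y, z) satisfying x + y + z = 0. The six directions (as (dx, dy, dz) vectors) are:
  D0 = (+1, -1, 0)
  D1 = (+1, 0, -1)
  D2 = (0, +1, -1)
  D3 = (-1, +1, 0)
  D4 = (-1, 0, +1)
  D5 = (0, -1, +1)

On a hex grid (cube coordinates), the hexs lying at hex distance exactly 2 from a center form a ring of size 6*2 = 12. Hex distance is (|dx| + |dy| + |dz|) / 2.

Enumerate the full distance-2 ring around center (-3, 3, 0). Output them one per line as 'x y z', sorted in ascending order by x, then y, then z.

Answer: -5 3 2
-5 4 1
-5 5 0
-4 2 2
-4 5 -1
-3 1 2
-3 5 -2
-2 1 1
-2 4 -2
-1 1 0
-1 2 -1
-1 3 -2

Derivation:
Walk ring at distance 2 from (-3, 3, 0):
Start at center + D4*2 = (-5, 3, 2)
  hex 0: (-5, 3, 2)
  hex 1: (-4, 2, 2)
  hex 2: (-3, 1, 2)
  hex 3: (-2, 1, 1)
  hex 4: (-1, 1, 0)
  hex 5: (-1, 2, -1)
  hex 6: (-1, 3, -2)
  hex 7: (-2, 4, -2)
  hex 8: (-3, 5, -2)
  hex 9: (-4, 5, -1)
  hex 10: (-5, 5, 0)
  hex 11: (-5, 4, 1)
Sorted: 12 hexes.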